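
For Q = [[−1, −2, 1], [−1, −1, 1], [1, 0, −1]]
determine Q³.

Q² = [[4, 4, −4], [3, 3, −3], [−2, −2, 2]]
Q³ = [[−12, −12, 12], [−9, −9, 9], [6, 6, −6]]

[[−12, −12, 12], [−9, −9, 9], [6, 6, −6]]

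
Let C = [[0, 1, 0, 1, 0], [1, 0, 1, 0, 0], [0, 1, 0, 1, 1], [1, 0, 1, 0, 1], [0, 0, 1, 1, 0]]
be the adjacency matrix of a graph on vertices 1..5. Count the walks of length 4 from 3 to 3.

The number of length-4 walks from vertex 3 to vertex 3 is entry (3,3) of C⁴, where C is the adjacency matrix.
C² = [[2, 0, 2, 0, 1], [0, 2, 0, 2, 1], [2, 0, 3, 1, 1], [0, 2, 1, 3, 1], [1, 1, 1, 1, 2]]
C³ = [[0, 4, 1, 5, 2], [4, 0, 5, 1, 2], [1, 5, 2, 6, 4], [5, 1, 6, 2, 4], [2, 2, 4, 4, 2]]
C⁴ = [[9, 1, 11, 3, 6], [1, 9, 3, 11, 6], [11, 3, 15, 7, 8], [3, 11, 7, 15, 8], [6, 6, 8, 8, 8]]

15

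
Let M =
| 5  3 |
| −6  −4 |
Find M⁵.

[[65, 33], [−66, −34]]

tr M = 1 and det M = −2, so the characteristic polynomial is λ² − (1)λ + (−2) with roots 2 and −1.
Eigenvectors give P = [[−1, −1], [1, 2]] with P⁻¹ = [[−2, −1], [1, 1]], and M = P·diag(2, −1)·P⁻¹.
Then M⁵ = P·diag(32, −1)·P⁻¹ = [[−32, 1], [32, −2]] · [[−2, −1], [1, 1]] = [[65, 33], [−66, −34]].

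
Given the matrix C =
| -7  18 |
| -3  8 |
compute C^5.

tr C = 1 and det C = -2, so the characteristic polynomial is λ² − (1)λ + (-2) with roots -1 and 2.
Eigenvectors give P = [[3, -2], [1, -1]] with P⁻¹ = [[1, -2], [1, -3]], and C = P·diag(-1, 2)·P⁻¹.
Then C^5 = P·diag(-1, 32)·P⁻¹ = [[-3, -64], [-1, -32]] · [[1, -2], [1, -3]] = [[-67, 198], [-33, 98]].

[[-67, 198], [-33, 98]]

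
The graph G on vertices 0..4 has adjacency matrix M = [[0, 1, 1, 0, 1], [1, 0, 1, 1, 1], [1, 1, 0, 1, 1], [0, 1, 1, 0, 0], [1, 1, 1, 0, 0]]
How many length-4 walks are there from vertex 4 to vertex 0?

24

The number of length-4 walks from vertex 4 to vertex 0 is entry (4,0) of M⁴, where M is the adjacency matrix.
M² = [[3, 2, 2, 2, 2], [2, 4, 3, 1, 2], [2, 3, 4, 1, 2], [2, 1, 1, 2, 2], [2, 2, 2, 2, 3]]
M³ = [[6, 9, 9, 4, 7], [9, 8, 9, 7, 9], [9, 9, 8, 7, 9], [4, 7, 7, 2, 4], [7, 9, 9, 4, 6]]
M⁴ = [[25, 26, 26, 18, 24], [26, 34, 33, 17, 26], [26, 33, 34, 17, 26], [18, 17, 17, 14, 18], [24, 26, 26, 18, 25]]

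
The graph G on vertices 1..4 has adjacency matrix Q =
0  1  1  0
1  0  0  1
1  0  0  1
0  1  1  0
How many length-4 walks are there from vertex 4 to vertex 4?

The number of length-4 walks from vertex 4 to vertex 4 is entry (4,4) of Q⁴, where Q is the adjacency matrix.
Q² = [[2, 0, 0, 2], [0, 2, 2, 0], [0, 2, 2, 0], [2, 0, 0, 2]]
Q³ = [[0, 4, 4, 0], [4, 0, 0, 4], [4, 0, 0, 4], [0, 4, 4, 0]]
Q⁴ = [[8, 0, 0, 8], [0, 8, 8, 0], [0, 8, 8, 0], [8, 0, 0, 8]]

8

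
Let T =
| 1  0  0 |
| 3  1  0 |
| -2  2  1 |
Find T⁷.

[[1, 0, 0], [21, 1, 0], [112, 14, 1]]

T = I + N where N = [[0, 0, 0], [3, 0, 0], [-2, 2, 0]] is strictly lower-triangular, so N³ = 0.
(I + N)⁷ = I + 7·N + 21·N² = [[1, 0, 0], [21, 1, 0], [112, 14, 1]].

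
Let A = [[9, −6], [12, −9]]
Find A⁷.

[[6561, −4374], [8748, −6561]]

tr A = 0 and det A = −9, so the characteristic polynomial is λ² − (0)λ + (−9) with roots 3 and −3.
Eigenvectors give P = [[1, −1], [1, −2]] with P⁻¹ = [[2, −1], [1, −1]], and A = P·diag(3, −3)·P⁻¹.
Then A⁷ = P·diag(2187, −2187)·P⁻¹ = [[2187, 2187], [2187, 4374]] · [[2, −1], [1, −1]] = [[6561, −4374], [8748, −6561]].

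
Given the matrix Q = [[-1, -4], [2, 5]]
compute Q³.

[[-25, -52], [26, 53]]

tr Q = 4 and det Q = 3, so the characteristic polynomial is λ² − (4)λ + (3) with roots 1 and 3.
Eigenvectors give P = [[2, -1], [-1, 1]] with P⁻¹ = [[1, 1], [1, 2]], and Q = P·diag(1, 3)·P⁻¹.
Then Q³ = P·diag(1, 27)·P⁻¹ = [[2, -27], [-1, 27]] · [[1, 1], [1, 2]] = [[-25, -52], [26, 53]].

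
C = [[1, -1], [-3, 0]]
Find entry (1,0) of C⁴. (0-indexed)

C² = [[4, -1], [-3, 3]]
C³ = [[7, -4], [-12, 3]]
C⁴ = [[19, -7], [-21, 12]]

-21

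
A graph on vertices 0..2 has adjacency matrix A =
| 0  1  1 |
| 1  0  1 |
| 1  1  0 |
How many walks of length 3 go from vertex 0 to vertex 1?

The number of length-3 walks from vertex 0 to vertex 1 is entry (0,1) of A³, where A is the adjacency matrix.
A² = [[2, 1, 1], [1, 2, 1], [1, 1, 2]]
A³ = [[2, 3, 3], [3, 2, 3], [3, 3, 2]]

3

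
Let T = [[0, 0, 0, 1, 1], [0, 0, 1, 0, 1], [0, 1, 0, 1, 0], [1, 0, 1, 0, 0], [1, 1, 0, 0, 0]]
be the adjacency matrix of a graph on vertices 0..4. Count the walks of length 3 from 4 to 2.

1

The number of length-3 walks from vertex 4 to vertex 2 is entry (4,2) of T³, where T is the adjacency matrix.
T² = [[2, 1, 1, 0, 0], [1, 2, 0, 1, 0], [1, 0, 2, 0, 1], [0, 1, 0, 2, 1], [0, 0, 1, 1, 2]]
T³ = [[0, 1, 1, 3, 3], [1, 0, 3, 1, 3], [1, 3, 0, 3, 1], [3, 1, 3, 0, 1], [3, 3, 1, 1, 0]]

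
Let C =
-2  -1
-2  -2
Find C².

[[6, 4], [8, 6]]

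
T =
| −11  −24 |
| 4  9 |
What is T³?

[[−83, −168], [28, 57]]

tr T = −2 and det T = −3, so the characteristic polynomial is λ² − (−2)λ + (−3) with roots 1 and −3.
Eigenvectors give P = [[−2, 3], [1, −1]] with P⁻¹ = [[1, 3], [1, 2]], and T = P·diag(1, −3)·P⁻¹.
Then T³ = P·diag(1, −27)·P⁻¹ = [[−2, −81], [1, 27]] · [[1, 3], [1, 2]] = [[−83, −168], [28, 57]].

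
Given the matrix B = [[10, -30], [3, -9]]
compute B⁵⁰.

[[10, -30], [3, -9]]

B² = B (a projection; rank 1, trace 1), so B⁵⁰ = B.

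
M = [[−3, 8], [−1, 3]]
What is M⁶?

[[1, 0], [0, 1]]

M² = I (check: tr M = 0 and det M = −1), so M⁶ = I since 6 is even.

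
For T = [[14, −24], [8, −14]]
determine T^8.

tr T = 0 and det T = −4, so the characteristic polynomial is λ² − (0)λ + (−4) with roots 2 and −2.
Eigenvectors give P = [[2, 3], [1, 2]] with P⁻¹ = [[2, −3], [−1, 2]], and T = P·diag(2, −2)·P⁻¹.
Then T^8 = P·diag(256, 256)·P⁻¹ = [[512, 768], [256, 512]] · [[2, −3], [−1, 2]] = [[256, 0], [0, 256]].

[[256, 0], [0, 256]]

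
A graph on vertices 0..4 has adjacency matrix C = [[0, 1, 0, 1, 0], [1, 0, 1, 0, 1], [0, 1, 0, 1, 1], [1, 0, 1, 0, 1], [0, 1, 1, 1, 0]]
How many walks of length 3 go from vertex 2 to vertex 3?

7

The number of length-3 walks from vertex 2 to vertex 3 is entry (2,3) of C^3, where C is the adjacency matrix.
C^2 = [[2, 0, 2, 0, 2], [0, 3, 1, 3, 1], [2, 1, 3, 1, 2], [0, 3, 1, 3, 1], [2, 1, 2, 1, 3]]
C^3 = [[0, 6, 2, 6, 2], [6, 2, 7, 2, 7], [2, 7, 4, 7, 5], [6, 2, 7, 2, 7], [2, 7, 5, 7, 4]]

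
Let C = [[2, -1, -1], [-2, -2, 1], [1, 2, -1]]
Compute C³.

[[12, -5, -5], [-15, -19, 8], [10, 21, -6]]

C² = [[5, -2, -2], [1, 8, -1], [-3, -7, 2]]
C³ = [[12, -5, -5], [-15, -19, 8], [10, 21, -6]]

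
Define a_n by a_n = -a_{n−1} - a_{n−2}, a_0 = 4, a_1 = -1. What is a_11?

-3

With companion matrix M = [[-1, -1], [1, 0]], [a_n, a_{n−1}]ᵀ = M·[a_{n−1}, a_{n−2}]ᵀ, so [a_11, a_10]ᵀ = M¹⁰·[a_1, a_0]ᵀ.
M¹⁰ = [[-1, -1], [1, 0]], giving [a_11, a_10]ᵀ = [[-3], [-1]].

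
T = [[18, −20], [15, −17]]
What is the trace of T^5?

tr T = 1 and det T = −6, so the characteristic polynomial is λ² − (1)λ + (−6) with roots −2 and 3.
Eigenvectors give P = [[1, 4], [1, 3]] with P⁻¹ = [[−3, 4], [1, −1]], and T = P·diag(−2, 3)·P⁻¹.
Then T^5 = P·diag(−32, 243)·P⁻¹ = [[−32, 972], [−32, 729]] · [[−3, 4], [1, −1]] = [[1068, −1100], [825, −857]].

211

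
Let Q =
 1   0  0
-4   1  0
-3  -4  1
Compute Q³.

[[1, 0, 0], [-12, 1, 0], [39, -12, 1]]

Q = I + N where N = [[0, 0, 0], [-4, 0, 0], [-3, -4, 0]] is strictly lower-triangular, so N³ = 0.
(I + N)³ = I + 3·N + 3·N² = [[1, 0, 0], [-12, 1, 0], [39, -12, 1]].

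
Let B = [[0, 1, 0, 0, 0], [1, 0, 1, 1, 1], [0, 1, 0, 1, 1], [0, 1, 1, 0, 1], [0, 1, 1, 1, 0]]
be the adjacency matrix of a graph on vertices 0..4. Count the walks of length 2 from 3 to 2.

2

The number of length-2 walks from vertex 3 to vertex 2 is entry (3,2) of B^2, where B is the adjacency matrix.
B^2 = [[1, 0, 1, 1, 1], [0, 4, 2, 2, 2], [1, 2, 3, 2, 2], [1, 2, 2, 3, 2], [1, 2, 2, 2, 3]]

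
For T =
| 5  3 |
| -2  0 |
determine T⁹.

[[58025, 57513], [-38342, -37830]]

tr T = 5 and det T = 6, so the characteristic polynomial is λ² − (5)λ + (6) with roots 3 and 2.
Eigenvectors give P = [[3, -1], [-2, 1]] with P⁻¹ = [[1, 1], [2, 3]], and T = P·diag(3, 2)·P⁻¹.
Then T⁹ = P·diag(19683, 512)·P⁻¹ = [[59049, -512], [-39366, 512]] · [[1, 1], [2, 3]] = [[58025, 57513], [-38342, -37830]].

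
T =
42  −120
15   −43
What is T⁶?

[[−5256, 15960], [−1995, 6049]]

tr T = −1 and det T = −6, so the characteristic polynomial is λ² − (−1)λ + (−6) with roots −3 and 2.
Eigenvectors give P = [[8, 3], [3, 1]] with P⁻¹ = [[−1, 3], [3, −8]], and T = P·diag(−3, 2)·P⁻¹.
Then T⁶ = P·diag(729, 64)·P⁻¹ = [[5832, 192], [2187, 64]] · [[−1, 3], [3, −8]] = [[−5256, 15960], [−1995, 6049]].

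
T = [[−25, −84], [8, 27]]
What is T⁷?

[[−13129, −45948], [4376, 15315]]

tr T = 2 and det T = −3, so the characteristic polynomial is λ² − (2)λ + (−3) with roots −1 and 3.
Eigenvectors give P = [[−7, 3], [2, −1]] with P⁻¹ = [[−1, −3], [−2, −7]], and T = P·diag(−1, 3)·P⁻¹.
Then T⁷ = P·diag(−1, 2187)·P⁻¹ = [[7, 6561], [−2, −2187]] · [[−1, −3], [−2, −7]] = [[−13129, −45948], [4376, 15315]].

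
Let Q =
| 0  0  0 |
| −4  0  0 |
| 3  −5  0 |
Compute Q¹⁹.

Q is strictly triangular, hence nilpotent: Q³ = 0, so Q¹⁹ = 0.

[[0, 0, 0], [0, 0, 0], [0, 0, 0]]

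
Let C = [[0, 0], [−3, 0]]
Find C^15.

[[0, 0], [0, 0]]

C is strictly triangular, hence nilpotent: C^2 = 0, so C^15 = 0.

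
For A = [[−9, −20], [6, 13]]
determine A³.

[[−129, −260], [78, 157]]

tr A = 4 and det A = 3, so the characteristic polynomial is λ² − (4)λ + (3) with roots 3 and 1.
Eigenvectors give P = [[−5, −2], [3, 1]] with P⁻¹ = [[1, 2], [−3, −5]], and A = P·diag(3, 1)·P⁻¹.
Then A³ = P·diag(27, 1)·P⁻¹ = [[−135, −2], [81, 1]] · [[1, 2], [−3, −5]] = [[−129, −260], [78, 157]].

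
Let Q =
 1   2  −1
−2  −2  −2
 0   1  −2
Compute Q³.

Q² = [[−3, −3, −3], [2, −2, 10], [−2, −4, 2]]
Q³ = [[3, −3, 15], [6, 18, −18], [6, 6, 6]]

[[3, −3, 15], [6, 18, −18], [6, 6, 6]]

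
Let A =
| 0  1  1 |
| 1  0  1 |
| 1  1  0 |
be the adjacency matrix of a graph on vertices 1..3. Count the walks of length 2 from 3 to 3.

2

The number of length-2 walks from vertex 3 to vertex 3 is entry (3,3) of A^2, where A is the adjacency matrix.
A^2 = [[2, 1, 1], [1, 2, 1], [1, 1, 2]]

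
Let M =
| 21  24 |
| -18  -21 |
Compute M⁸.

[[6561, 0], [0, 6561]]

tr M = 0 and det M = -9, so the characteristic polynomial is λ² − (0)λ + (-9) with roots 3 and -3.
Eigenvectors give P = [[4, -1], [-3, 1]] with P⁻¹ = [[1, 1], [3, 4]], and M = P·diag(3, -3)·P⁻¹.
Then M⁸ = P·diag(6561, 6561)·P⁻¹ = [[26244, -6561], [-19683, 6561]] · [[1, 1], [3, 4]] = [[6561, 0], [0, 6561]].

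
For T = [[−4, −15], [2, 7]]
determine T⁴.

[[−74, −225], [30, 91]]

tr T = 3 and det T = 2, so the characteristic polynomial is λ² − (3)λ + (2) with roots 2 and 1.
Eigenvectors give P = [[−5, −3], [2, 1]] with P⁻¹ = [[1, 3], [−2, −5]], and T = P·diag(2, 1)·P⁻¹.
Then T⁴ = P·diag(16, 1)·P⁻¹ = [[−80, −3], [32, 1]] · [[1, 3], [−2, −5]] = [[−74, −225], [30, 91]].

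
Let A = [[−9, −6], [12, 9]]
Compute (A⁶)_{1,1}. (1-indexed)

729

tr A = 0 and det A = −9, so the characteristic polynomial is λ² − (0)λ + (−9) with roots 3 and −3.
Eigenvectors give P = [[−1, −1], [2, 1]] with P⁻¹ = [[1, 1], [−2, −1]], and A = P·diag(3, −3)·P⁻¹.
Then A⁶ = P·diag(729, 729)·P⁻¹ = [[−729, −729], [1458, 729]] · [[1, 1], [−2, −1]] = [[729, 0], [0, 729]].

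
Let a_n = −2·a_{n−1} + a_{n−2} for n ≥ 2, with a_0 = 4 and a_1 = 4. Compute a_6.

With companion matrix A = [[−2, 1], [1, 0]], [a_n, a_{n−1}]ᵀ = A·[a_{n−1}, a_{n−2}]ᵀ, so [a_6, a_5]ᵀ = A⁵·[a_1, a_0]ᵀ.
A⁵ = [[−70, 29], [29, −12]], giving [a_6, a_5]ᵀ = [[−164], [68]].

−164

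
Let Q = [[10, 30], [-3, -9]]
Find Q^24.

Q² = Q (a projection; rank 1, trace 1), so Q^24 = Q.

[[10, 30], [-3, -9]]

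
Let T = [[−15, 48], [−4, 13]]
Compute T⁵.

tr T = −2 and det T = −3, so the characteristic polynomial is λ² − (−2)λ + (−3) with roots 1 and −3.
Eigenvectors give P = [[3, 4], [1, 1]] with P⁻¹ = [[−1, 4], [1, −3]], and T = P·diag(1, −3)·P⁻¹.
Then T⁵ = P·diag(1, −243)·P⁻¹ = [[3, −972], [1, −243]] · [[−1, 4], [1, −3]] = [[−975, 2928], [−244, 733]].

[[−975, 2928], [−244, 733]]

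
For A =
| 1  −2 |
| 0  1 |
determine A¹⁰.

A = I + N where N = [[0, −2], [0, 0]] is strictly upper-triangular, so N² = 0.
(I + N)¹⁰ = I + 10·N = [[1, −20], [0, 1]].

[[1, −20], [0, 1]]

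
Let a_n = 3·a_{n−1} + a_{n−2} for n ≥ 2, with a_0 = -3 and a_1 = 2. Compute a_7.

1298

With companion matrix Q = [[3, 1], [1, 0]], [a_n, a_{n−1}]ᵀ = Q·[a_{n−1}, a_{n−2}]ᵀ, so [a_7, a_6]ᵀ = Q^6·[a_1, a_0]ᵀ.
Q^6 = [[1189, 360], [360, 109]], giving [a_7, a_6]ᵀ = [[1298], [393]].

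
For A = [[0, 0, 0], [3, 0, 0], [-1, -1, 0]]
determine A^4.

[[0, 0, 0], [0, 0, 0], [0, 0, 0]]

A is strictly triangular, hence nilpotent: A^3 = 0, so A^4 = 0.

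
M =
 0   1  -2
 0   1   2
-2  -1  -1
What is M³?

[[-8, 3, -6], [0, -5, 6], [-6, -3, -11]]

M² = [[4, 3, 4], [-4, -1, 0], [2, -2, 3]]
M³ = [[-8, 3, -6], [0, -5, 6], [-6, -3, -11]]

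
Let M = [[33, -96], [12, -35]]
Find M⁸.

[[-52479, 157440], [-19680, 59041]]

tr M = -2 and det M = -3, so the characteristic polynomial is λ² − (-2)λ + (-3) with roots -3 and 1.
Eigenvectors give P = [[-8, 3], [-3, 1]] with P⁻¹ = [[1, -3], [3, -8]], and M = P·diag(-3, 1)·P⁻¹.
Then M⁸ = P·diag(6561, 1)·P⁻¹ = [[-52488, 3], [-19683, 1]] · [[1, -3], [3, -8]] = [[-52479, 157440], [-19680, 59041]].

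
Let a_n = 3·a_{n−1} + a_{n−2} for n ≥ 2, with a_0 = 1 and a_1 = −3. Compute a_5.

With companion matrix C = [[3, 1], [1, 0]], [a_n, a_{n−1}]ᵀ = C·[a_{n−1}, a_{n−2}]ᵀ, so [a_5, a_4]ᵀ = C^4·[a_1, a_0]ᵀ.
C^4 = [[109, 33], [33, 10]], giving [a_5, a_4]ᵀ = [[−294], [−89]].

−294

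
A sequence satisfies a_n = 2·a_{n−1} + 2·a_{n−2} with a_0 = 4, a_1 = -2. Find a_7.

304

With companion matrix B = [[2, 2], [1, 0]], [a_n, a_{n−1}]ᵀ = B·[a_{n−1}, a_{n−2}]ᵀ, so [a_7, a_6]ᵀ = B^6·[a_1, a_0]ᵀ.
B^6 = [[328, 240], [120, 88]], giving [a_7, a_6]ᵀ = [[304], [112]].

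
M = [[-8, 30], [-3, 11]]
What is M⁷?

tr M = 3 and det M = 2, so the characteristic polynomial is λ² − (3)λ + (2) with roots 1 and 2.
Eigenvectors give P = [[10, -3], [3, -1]] with P⁻¹ = [[1, -3], [3, -10]], and M = P·diag(1, 2)·P⁻¹.
Then M⁷ = P·diag(1, 128)·P⁻¹ = [[10, -384], [3, -128]] · [[1, -3], [3, -10]] = [[-1142, 3810], [-381, 1271]].

[[-1142, 3810], [-381, 1271]]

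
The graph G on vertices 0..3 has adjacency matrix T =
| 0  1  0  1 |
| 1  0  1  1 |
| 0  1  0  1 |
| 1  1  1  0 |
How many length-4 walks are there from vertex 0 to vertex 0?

The number of length-4 walks from vertex 0 to vertex 0 is entry (0,0) of T⁴, where T is the adjacency matrix.
T² = [[2, 1, 2, 1], [1, 3, 1, 2], [2, 1, 2, 1], [1, 2, 1, 3]]
T³ = [[2, 5, 2, 5], [5, 4, 5, 5], [2, 5, 2, 5], [5, 5, 5, 4]]
T⁴ = [[10, 9, 10, 9], [9, 15, 9, 14], [10, 9, 10, 9], [9, 14, 9, 15]]

10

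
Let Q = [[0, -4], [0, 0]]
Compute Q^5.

[[0, 0], [0, 0]]

Q is strictly triangular, hence nilpotent: Q^2 = 0, so Q^5 = 0.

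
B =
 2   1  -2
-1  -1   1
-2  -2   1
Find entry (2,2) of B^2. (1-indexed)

-2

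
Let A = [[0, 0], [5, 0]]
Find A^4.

A is strictly triangular, hence nilpotent: A^2 = 0, so A^4 = 0.

[[0, 0], [0, 0]]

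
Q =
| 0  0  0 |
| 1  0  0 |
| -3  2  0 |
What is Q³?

Q is strictly triangular, hence nilpotent: Q³ = 0, so Q³ = 0.

[[0, 0, 0], [0, 0, 0], [0, 0, 0]]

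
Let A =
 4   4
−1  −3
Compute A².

[[12, 4], [−1, 5]]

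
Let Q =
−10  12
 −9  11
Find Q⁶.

tr Q = 1 and det Q = −2, so the characteristic polynomial is λ² − (1)λ + (−2) with roots 2 and −1.
Eigenvectors give P = [[−1, −4], [−1, −3]] with P⁻¹ = [[3, −4], [−1, 1]], and Q = P·diag(2, −1)·P⁻¹.
Then Q⁶ = P·diag(64, 1)·P⁻¹ = [[−64, −4], [−64, −3]] · [[3, −4], [−1, 1]] = [[−188, 252], [−189, 253]].

[[−188, 252], [−189, 253]]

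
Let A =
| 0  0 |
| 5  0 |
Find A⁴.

A is strictly triangular, hence nilpotent: A² = 0, so A⁴ = 0.

[[0, 0], [0, 0]]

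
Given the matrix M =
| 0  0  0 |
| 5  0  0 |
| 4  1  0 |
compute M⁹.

[[0, 0, 0], [0, 0, 0], [0, 0, 0]]

M is strictly triangular, hence nilpotent: M³ = 0, so M⁹ = 0.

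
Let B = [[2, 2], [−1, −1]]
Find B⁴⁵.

[[2, 2], [−1, −1]]

B² = B (a projection; rank 1, trace 1), so B⁴⁵ = B.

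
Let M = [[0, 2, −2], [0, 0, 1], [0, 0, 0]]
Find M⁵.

[[0, 0, 0], [0, 0, 0], [0, 0, 0]]

M is strictly triangular, hence nilpotent: M³ = 0, so M⁵ = 0.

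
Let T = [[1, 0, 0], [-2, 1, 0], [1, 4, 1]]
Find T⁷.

T = I + N where N = [[0, 0, 0], [-2, 0, 0], [1, 4, 0]] is strictly lower-triangular, so N³ = 0.
(I + N)⁷ = I + 7·N + 21·N² = [[1, 0, 0], [-14, 1, 0], [-161, 28, 1]].

[[1, 0, 0], [-14, 1, 0], [-161, 28, 1]]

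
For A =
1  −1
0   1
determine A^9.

A = I + N where N = [[0, −1], [0, 0]] is strictly upper-triangular, so N^2 = 0.
(I + N)^9 = I + 9·N = [[1, −9], [0, 1]].

[[1, −9], [0, 1]]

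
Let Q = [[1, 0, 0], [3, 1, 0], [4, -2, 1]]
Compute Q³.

[[1, 0, 0], [9, 1, 0], [-6, -6, 1]]

Q = I + N where N = [[0, 0, 0], [3, 0, 0], [4, -2, 0]] is strictly lower-triangular, so N³ = 0.
(I + N)³ = I + 3·N + 3·N² = [[1, 0, 0], [9, 1, 0], [-6, -6, 1]].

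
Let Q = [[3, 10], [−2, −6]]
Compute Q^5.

[[123, 310], [−62, −156]]

tr Q = −3 and det Q = 2, so the characteristic polynomial is λ² − (−3)λ + (2) with roots −2 and −1.
Eigenvectors give P = [[−2, −5], [1, 2]] with P⁻¹ = [[2, 5], [−1, −2]], and Q = P·diag(−2, −1)·P⁻¹.
Then Q^5 = P·diag(−32, −1)·P⁻¹ = [[64, 5], [−32, −2]] · [[2, 5], [−1, −2]] = [[123, 310], [−62, −156]].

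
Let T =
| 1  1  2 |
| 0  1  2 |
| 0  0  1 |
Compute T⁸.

T = I + N where N = [[0, 1, 2], [0, 0, 2], [0, 0, 0]] is strictly upper-triangular, so N³ = 0.
(I + N)⁸ = I + 8·N + 28·N² = [[1, 8, 72], [0, 1, 16], [0, 0, 1]].

[[1, 8, 72], [0, 1, 16], [0, 0, 1]]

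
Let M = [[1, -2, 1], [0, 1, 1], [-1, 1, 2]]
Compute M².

[[0, -3, 1], [-1, 2, 3], [-3, 5, 4]]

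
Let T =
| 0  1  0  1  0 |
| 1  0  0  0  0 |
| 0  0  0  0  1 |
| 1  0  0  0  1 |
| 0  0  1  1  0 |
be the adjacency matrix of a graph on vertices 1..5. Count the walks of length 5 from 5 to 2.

4

The number of length-5 walks from vertex 5 to vertex 2 is entry (5,2) of T⁵, where T is the adjacency matrix.
T² = [[2, 0, 0, 0, 1], [0, 1, 0, 1, 0], [0, 0, 1, 1, 0], [0, 1, 1, 2, 0], [1, 0, 0, 0, 2]]
T³ = [[0, 2, 1, 3, 0], [2, 0, 0, 0, 1], [1, 0, 0, 0, 2], [3, 0, 0, 0, 3], [0, 1, 2, 3, 0]]
T⁴ = [[5, 0, 0, 0, 4], [0, 2, 1, 3, 0], [0, 1, 2, 3, 0], [0, 3, 3, 6, 0], [4, 0, 0, 0, 5]]
T⁵ = [[0, 5, 4, 9, 0], [5, 0, 0, 0, 4], [4, 0, 0, 0, 5], [9, 0, 0, 0, 9], [0, 4, 5, 9, 0]]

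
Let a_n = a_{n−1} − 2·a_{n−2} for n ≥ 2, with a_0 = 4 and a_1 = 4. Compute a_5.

20

With companion matrix B = [[1, −2], [1, 0]], [a_n, a_{n−1}]ᵀ = B·[a_{n−1}, a_{n−2}]ᵀ, so [a_5, a_4]ᵀ = B^4·[a_1, a_0]ᵀ.
B^4 = [[−1, 6], [−3, 2]], giving [a_5, a_4]ᵀ = [[20], [−4]].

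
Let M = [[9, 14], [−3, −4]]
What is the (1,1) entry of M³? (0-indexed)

−106

tr M = 5 and det M = 6, so the characteristic polynomial is λ² − (5)λ + (6) with roots 3 and 2.
Eigenvectors give P = [[7, 2], [−3, −1]] with P⁻¹ = [[1, 2], [−3, −7]], and M = P·diag(3, 2)·P⁻¹.
Then M³ = P·diag(27, 8)·P⁻¹ = [[189, 16], [−81, −8]] · [[1, 2], [−3, −7]] = [[141, 266], [−57, −106]].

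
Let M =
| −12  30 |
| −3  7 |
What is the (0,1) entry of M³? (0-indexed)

tr M = −5 and det M = 6, so the characteristic polynomial is λ² − (−5)λ + (6) with roots −3 and −2.
Eigenvectors give P = [[10, 3], [3, 1]] with P⁻¹ = [[1, −3], [−3, 10]], and M = P·diag(−3, −2)·P⁻¹.
Then M³ = P·diag(−27, −8)·P⁻¹ = [[−270, −24], [−81, −8]] · [[1, −3], [−3, 10]] = [[−198, 570], [−57, 163]].

570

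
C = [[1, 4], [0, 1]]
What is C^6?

C = I + N where N = [[0, 4], [0, 0]] is strictly upper-triangular, so N^2 = 0.
(I + N)^6 = I + 6·N = [[1, 24], [0, 1]].

[[1, 24], [0, 1]]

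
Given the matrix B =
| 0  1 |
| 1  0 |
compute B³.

[[0, 1], [1, 0]]

B² = I (check: tr B = 0 and det B = −1), so B³ = B since 3 is odd.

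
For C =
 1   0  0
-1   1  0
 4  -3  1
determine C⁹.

[[1, 0, 0], [-9, 1, 0], [144, -27, 1]]

C = I + N where N = [[0, 0, 0], [-1, 0, 0], [4, -3, 0]] is strictly lower-triangular, so N³ = 0.
(I + N)⁹ = I + 9·N + 36·N² = [[1, 0, 0], [-9, 1, 0], [144, -27, 1]].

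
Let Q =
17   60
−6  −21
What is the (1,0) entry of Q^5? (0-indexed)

tr Q = −4 and det Q = 3, so the characteristic polynomial is λ² − (−4)λ + (3) with roots −1 and −3.
Eigenvectors give P = [[−10, −3], [3, 1]] with P⁻¹ = [[−1, −3], [3, 10]], and Q = P·diag(−1, −3)·P⁻¹.
Then Q^5 = P·diag(−1, −243)·P⁻¹ = [[10, 729], [−3, −243]] · [[−1, −3], [3, 10]] = [[2177, 7260], [−726, −2421]].

−726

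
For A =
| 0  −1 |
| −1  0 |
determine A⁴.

[[1, 0], [0, 1]]

A² = I (check: tr A = 0 and det A = −1), so A⁴ = I since 4 is even.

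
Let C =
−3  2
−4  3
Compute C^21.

[[−3, 2], [−4, 3]]

C² = I (check: tr C = 0 and det C = −1), so C^21 = C since 21 is odd.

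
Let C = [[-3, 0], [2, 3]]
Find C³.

[[-27, 0], [18, 27]]

C² = [[9, 0], [0, 9]]
C³ = [[-27, 0], [18, 27]]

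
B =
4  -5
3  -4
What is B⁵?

B² = I (check: tr B = 0 and det B = -1), so B⁵ = B since 5 is odd.

[[4, -5], [3, -4]]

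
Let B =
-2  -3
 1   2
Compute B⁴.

B² = I (check: tr B = 0 and det B = -1), so B⁴ = I since 4 is even.

[[1, 0], [0, 1]]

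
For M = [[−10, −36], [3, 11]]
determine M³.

tr M = 1 and det M = −2, so the characteristic polynomial is λ² − (1)λ + (−2) with roots −1 and 2.
Eigenvectors give P = [[4, −3], [−1, 1]] with P⁻¹ = [[1, 3], [1, 4]], and M = P·diag(−1, 2)·P⁻¹.
Then M³ = P·diag(−1, 8)·P⁻¹ = [[−4, −24], [1, 8]] · [[1, 3], [1, 4]] = [[−28, −108], [9, 35]].

[[−28, −108], [9, 35]]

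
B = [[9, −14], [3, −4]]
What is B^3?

tr B = 5 and det B = 6, so the characteristic polynomial is λ² − (5)λ + (6) with roots 2 and 3.
Eigenvectors give P = [[2, 7], [1, 3]] with P⁻¹ = [[−3, 7], [1, −2]], and B = P·diag(2, 3)·P⁻¹.
Then B^3 = P·diag(8, 27)·P⁻¹ = [[16, 189], [8, 81]] · [[−3, 7], [1, −2]] = [[141, −266], [57, −106]].

[[141, −266], [57, −106]]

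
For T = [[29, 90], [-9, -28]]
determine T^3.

[[89, 270], [-27, -82]]

tr T = 1 and det T = -2, so the characteristic polynomial is λ² − (1)λ + (-2) with roots -1 and 2.
Eigenvectors give P = [[-3, 10], [1, -3]] with P⁻¹ = [[3, 10], [1, 3]], and T = P·diag(-1, 2)·P⁻¹.
Then T^3 = P·diag(-1, 8)·P⁻¹ = [[3, 80], [-1, -24]] · [[3, 10], [1, 3]] = [[89, 270], [-27, -82]].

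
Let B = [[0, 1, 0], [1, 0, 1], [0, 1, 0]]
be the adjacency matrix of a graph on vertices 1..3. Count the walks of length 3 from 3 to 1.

0

The number of length-3 walks from vertex 3 to vertex 1 is entry (3,1) of B³, where B is the adjacency matrix.
B² = [[1, 0, 1], [0, 2, 0], [1, 0, 1]]
B³ = [[0, 2, 0], [2, 0, 2], [0, 2, 0]]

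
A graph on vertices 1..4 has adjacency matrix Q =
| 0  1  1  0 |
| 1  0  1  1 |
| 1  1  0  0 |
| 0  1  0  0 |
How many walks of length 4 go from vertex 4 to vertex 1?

The number of length-4 walks from vertex 4 to vertex 1 is entry (4,1) of Q^4, where Q is the adjacency matrix.
Q^2 = [[2, 1, 1, 1], [1, 3, 1, 0], [1, 1, 2, 1], [1, 0, 1, 1]]
Q^3 = [[2, 4, 3, 1], [4, 2, 4, 3], [3, 4, 2, 1], [1, 3, 1, 0]]
Q^4 = [[7, 6, 6, 4], [6, 11, 6, 2], [6, 6, 7, 4], [4, 2, 4, 3]]

4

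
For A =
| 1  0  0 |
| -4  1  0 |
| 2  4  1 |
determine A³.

A = I + N where N = [[0, 0, 0], [-4, 0, 0], [2, 4, 0]] is strictly lower-triangular, so N³ = 0.
(I + N)³ = I + 3·N + 3·N² = [[1, 0, 0], [-12, 1, 0], [-42, 12, 1]].

[[1, 0, 0], [-12, 1, 0], [-42, 12, 1]]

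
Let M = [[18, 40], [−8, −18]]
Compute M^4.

[[16, 0], [0, 16]]

tr M = 0 and det M = −4, so the characteristic polynomial is λ² − (0)λ + (−4) with roots −2 and 2.
Eigenvectors give P = [[2, −5], [−1, 2]] with P⁻¹ = [[−2, −5], [−1, −2]], and M = P·diag(−2, 2)·P⁻¹.
Then M^4 = P·diag(16, 16)·P⁻¹ = [[32, −80], [−16, 32]] · [[−2, −5], [−1, −2]] = [[16, 0], [0, 16]].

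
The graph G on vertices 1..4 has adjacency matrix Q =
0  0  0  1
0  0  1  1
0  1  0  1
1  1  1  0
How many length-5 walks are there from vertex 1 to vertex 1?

2

The number of length-5 walks from vertex 1 to vertex 1 is entry (1,1) of Q⁵, where Q is the adjacency matrix.
Q² = [[1, 1, 1, 0], [1, 2, 1, 1], [1, 1, 2, 1], [0, 1, 1, 3]]
Q³ = [[0, 1, 1, 3], [1, 2, 3, 4], [1, 3, 2, 4], [3, 4, 4, 2]]
Q⁴ = [[3, 4, 4, 2], [4, 7, 6, 6], [4, 6, 7, 6], [2, 6, 6, 11]]
Q⁵ = [[2, 6, 6, 11], [6, 12, 13, 17], [6, 13, 12, 17], [11, 17, 17, 14]]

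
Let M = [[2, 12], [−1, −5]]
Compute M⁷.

tr M = −3 and det M = 2, so the characteristic polynomial is λ² − (−3)λ + (2) with roots −1 and −2.
Eigenvectors give P = [[4, 3], [−1, −1]] with P⁻¹ = [[1, 3], [−1, −4]], and M = P·diag(−1, −2)·P⁻¹.
Then M⁷ = P·diag(−1, −128)·P⁻¹ = [[−4, −384], [1, 128]] · [[1, 3], [−1, −4]] = [[380, 1524], [−127, −509]].

[[380, 1524], [−127, −509]]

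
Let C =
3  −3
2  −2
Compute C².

[[3, −3], [2, −2]]

C² = C (a projection; rank 1, trace 1), so C² = C.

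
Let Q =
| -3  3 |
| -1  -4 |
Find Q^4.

Q^2 = [[6, -21], [7, 13]]
Q^3 = [[3, 102], [-34, -31]]
Q^4 = [[-111, -399], [133, 22]]

[[-111, -399], [133, 22]]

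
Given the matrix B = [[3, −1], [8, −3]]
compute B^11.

B² = I (check: tr B = 0 and det B = −1), so B^11 = B since 11 is odd.

[[3, −1], [8, −3]]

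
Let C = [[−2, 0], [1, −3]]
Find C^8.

[[256, 0], [−6305, 6561]]

tr C = −5 and det C = 6, so the characteristic polynomial is λ² − (−5)λ + (6) with roots −2 and −3.
Eigenvectors give P = [[1, 0], [1, −1]] with P⁻¹ = [[1, 0], [1, −1]], and C = P·diag(−2, −3)·P⁻¹.
Then C^8 = P·diag(256, 6561)·P⁻¹ = [[256, 0], [256, −6561]] · [[1, 0], [1, −1]] = [[256, 0], [−6305, 6561]].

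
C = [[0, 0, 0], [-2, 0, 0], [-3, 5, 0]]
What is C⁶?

[[0, 0, 0], [0, 0, 0], [0, 0, 0]]

C is strictly triangular, hence nilpotent: C³ = 0, so C⁶ = 0.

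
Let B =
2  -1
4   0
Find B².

[[0, -2], [8, -4]]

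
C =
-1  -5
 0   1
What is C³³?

[[-1, -5], [0, 1]]

C² = I (check: tr C = 0 and det C = -1), so C³³ = C since 33 is odd.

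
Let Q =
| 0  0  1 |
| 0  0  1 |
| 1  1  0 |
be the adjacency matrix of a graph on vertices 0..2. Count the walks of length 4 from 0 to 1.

The number of length-4 walks from vertex 0 to vertex 1 is entry (0,1) of Q⁴, where Q is the adjacency matrix.
Q² = [[1, 1, 0], [1, 1, 0], [0, 0, 2]]
Q³ = [[0, 0, 2], [0, 0, 2], [2, 2, 0]]
Q⁴ = [[2, 2, 0], [2, 2, 0], [0, 0, 4]]

2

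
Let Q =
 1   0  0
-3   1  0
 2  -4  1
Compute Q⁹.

Q = I + N where N = [[0, 0, 0], [-3, 0, 0], [2, -4, 0]] is strictly lower-triangular, so N³ = 0.
(I + N)⁹ = I + 9·N + 36·N² = [[1, 0, 0], [-27, 1, 0], [450, -36, 1]].

[[1, 0, 0], [-27, 1, 0], [450, -36, 1]]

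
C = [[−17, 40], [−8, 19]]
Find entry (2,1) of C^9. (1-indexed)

tr C = 2 and det C = −3, so the characteristic polynomial is λ² − (2)λ + (−3) with roots −1 and 3.
Eigenvectors give P = [[5, 2], [2, 1]] with P⁻¹ = [[1, −2], [−2, 5]], and C = P·diag(−1, 3)·P⁻¹.
Then C^9 = P·diag(−1, 19683)·P⁻¹ = [[−5, 39366], [−2, 19683]] · [[1, −2], [−2, 5]] = [[−78737, 196840], [−39368, 98419]].

−39368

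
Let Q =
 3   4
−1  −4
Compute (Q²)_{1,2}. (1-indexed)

−4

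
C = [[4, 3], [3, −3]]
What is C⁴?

[[634, 129], [129, 333]]

C² = [[25, 3], [3, 18]]
C³ = [[109, 66], [66, −45]]
C⁴ = [[634, 129], [129, 333]]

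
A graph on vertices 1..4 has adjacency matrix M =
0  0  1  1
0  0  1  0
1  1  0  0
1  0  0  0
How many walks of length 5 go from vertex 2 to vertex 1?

The number of length-5 walks from vertex 2 to vertex 1 is entry (2,1) of M⁵, where M is the adjacency matrix.
M² = [[2, 1, 0, 0], [1, 1, 0, 0], [0, 0, 2, 1], [0, 0, 1, 1]]
M³ = [[0, 0, 3, 2], [0, 0, 2, 1], [3, 2, 0, 0], [2, 1, 0, 0]]
M⁴ = [[5, 3, 0, 0], [3, 2, 0, 0], [0, 0, 5, 3], [0, 0, 3, 2]]
M⁵ = [[0, 0, 8, 5], [0, 0, 5, 3], [8, 5, 0, 0], [5, 3, 0, 0]]

0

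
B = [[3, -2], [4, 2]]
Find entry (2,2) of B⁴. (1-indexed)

-184

B² = [[1, -10], [20, -4]]
B³ = [[-37, -22], [44, -48]]
B⁴ = [[-199, 30], [-60, -184]]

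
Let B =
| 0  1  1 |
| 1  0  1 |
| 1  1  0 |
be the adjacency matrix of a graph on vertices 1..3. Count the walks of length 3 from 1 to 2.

3

The number of length-3 walks from vertex 1 to vertex 2 is entry (1,2) of B³, where B is the adjacency matrix.
B² = [[2, 1, 1], [1, 2, 1], [1, 1, 2]]
B³ = [[2, 3, 3], [3, 2, 3], [3, 3, 2]]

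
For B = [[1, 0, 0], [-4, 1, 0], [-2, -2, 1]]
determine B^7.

B = I + N where N = [[0, 0, 0], [-4, 0, 0], [-2, -2, 0]] is strictly lower-triangular, so N^3 = 0.
(I + N)^7 = I + 7·N + 21·N^2 = [[1, 0, 0], [-28, 1, 0], [154, -14, 1]].

[[1, 0, 0], [-28, 1, 0], [154, -14, 1]]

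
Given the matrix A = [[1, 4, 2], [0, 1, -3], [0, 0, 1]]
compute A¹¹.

A = I + N where N = [[0, 4, 2], [0, 0, -3], [0, 0, 0]] is strictly upper-triangular, so N³ = 0.
(I + N)¹¹ = I + 11·N + 55·N² = [[1, 44, -638], [0, 1, -33], [0, 0, 1]].

[[1, 44, -638], [0, 1, -33], [0, 0, 1]]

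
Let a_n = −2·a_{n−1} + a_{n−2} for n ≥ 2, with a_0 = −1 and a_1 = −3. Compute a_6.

181

With companion matrix M = [[−2, 1], [1, 0]], [a_n, a_{n−1}]ᵀ = M·[a_{n−1}, a_{n−2}]ᵀ, so [a_6, a_5]ᵀ = M⁵·[a_1, a_0]ᵀ.
M⁵ = [[−70, 29], [29, −12]], giving [a_6, a_5]ᵀ = [[181], [−75]].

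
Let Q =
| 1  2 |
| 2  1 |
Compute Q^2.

[[5, 4], [4, 5]]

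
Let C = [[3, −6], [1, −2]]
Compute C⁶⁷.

C² = C (a projection; rank 1, trace 1), so C⁶⁷ = C.

[[3, −6], [1, −2]]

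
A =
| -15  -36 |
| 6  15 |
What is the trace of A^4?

162

tr A = 0 and det A = -9, so the characteristic polynomial is λ² − (0)λ + (-9) with roots -3 and 3.
Eigenvectors give P = [[-3, -2], [1, 1]] with P⁻¹ = [[-1, -2], [1, 3]], and A = P·diag(-3, 3)·P⁻¹.
Then A^4 = P·diag(81, 81)·P⁻¹ = [[-243, -162], [81, 81]] · [[-1, -2], [1, 3]] = [[81, 0], [0, 81]].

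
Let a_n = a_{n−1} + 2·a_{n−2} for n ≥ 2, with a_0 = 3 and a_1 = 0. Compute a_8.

258

With companion matrix T = [[1, 2], [1, 0]], [a_n, a_{n−1}]ᵀ = T·[a_{n−1}, a_{n−2}]ᵀ, so [a_8, a_7]ᵀ = T⁷·[a_1, a_0]ᵀ.
T⁷ = [[85, 86], [43, 42]], giving [a_8, a_7]ᵀ = [[258], [126]].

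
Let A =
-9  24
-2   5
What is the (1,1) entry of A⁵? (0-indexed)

tr A = -4 and det A = 3, so the characteristic polynomial is λ² − (-4)λ + (3) with roots -3 and -1.
Eigenvectors give P = [[4, 3], [1, 1]] with P⁻¹ = [[1, -3], [-1, 4]], and A = P·diag(-3, -1)·P⁻¹.
Then A⁵ = P·diag(-243, -1)·P⁻¹ = [[-972, -3], [-243, -1]] · [[1, -3], [-1, 4]] = [[-969, 2904], [-242, 725]].

725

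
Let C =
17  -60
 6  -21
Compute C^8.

[[-59039, 196800], [-19680, 65601]]

tr C = -4 and det C = 3, so the characteristic polynomial is λ² − (-4)λ + (3) with roots -3 and -1.
Eigenvectors give P = [[-3, -10], [-1, -3]] with P⁻¹ = [[3, -10], [-1, 3]], and C = P·diag(-3, -1)·P⁻¹.
Then C^8 = P·diag(6561, 1)·P⁻¹ = [[-19683, -10], [-6561, -3]] · [[3, -10], [-1, 3]] = [[-59039, 196800], [-19680, 65601]].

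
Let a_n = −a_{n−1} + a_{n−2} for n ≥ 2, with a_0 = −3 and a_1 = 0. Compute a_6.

−15

With companion matrix T = [[−1, 1], [1, 0]], [a_n, a_{n−1}]ᵀ = T·[a_{n−1}, a_{n−2}]ᵀ, so [a_6, a_5]ᵀ = T⁵·[a_1, a_0]ᵀ.
T⁵ = [[−8, 5], [5, −3]], giving [a_6, a_5]ᵀ = [[−15], [9]].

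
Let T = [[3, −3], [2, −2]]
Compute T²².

T² = T (a projection; rank 1, trace 1), so T²² = T.

[[3, −3], [2, −2]]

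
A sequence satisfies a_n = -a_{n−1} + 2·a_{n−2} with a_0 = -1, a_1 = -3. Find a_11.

With companion matrix C = [[-1, 2], [1, 0]], [a_n, a_{n−1}]ᵀ = C·[a_{n−1}, a_{n−2}]ᵀ, so [a_11, a_10]ᵀ = C¹⁰·[a_1, a_0]ᵀ.
C¹⁰ = [[683, -682], [-341, 342]], giving [a_11, a_10]ᵀ = [[-1367], [681]].

-1367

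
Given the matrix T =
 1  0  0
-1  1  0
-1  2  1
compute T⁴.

[[1, 0, 0], [-4, 1, 0], [-16, 8, 1]]

T = I + N where N = [[0, 0, 0], [-1, 0, 0], [-1, 2, 0]] is strictly lower-triangular, so N³ = 0.
(I + N)⁴ = I + 4·N + 6·N² = [[1, 0, 0], [-4, 1, 0], [-16, 8, 1]].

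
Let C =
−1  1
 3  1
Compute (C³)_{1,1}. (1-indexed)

−4

C² = [[4, 0], [0, 4]]
C³ = [[−4, 4], [12, 4]]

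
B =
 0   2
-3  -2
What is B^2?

[[-6, -4], [6, -2]]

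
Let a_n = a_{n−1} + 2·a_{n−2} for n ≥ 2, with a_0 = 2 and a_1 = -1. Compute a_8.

With companion matrix C = [[1, 2], [1, 0]], [a_n, a_{n−1}]ᵀ = C·[a_{n−1}, a_{n−2}]ᵀ, so [a_8, a_7]ᵀ = C^7·[a_1, a_0]ᵀ.
C^7 = [[85, 86], [43, 42]], giving [a_8, a_7]ᵀ = [[87], [41]].

87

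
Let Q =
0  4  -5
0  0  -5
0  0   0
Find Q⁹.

Q is strictly triangular, hence nilpotent: Q³ = 0, so Q⁹ = 0.

[[0, 0, 0], [0, 0, 0], [0, 0, 0]]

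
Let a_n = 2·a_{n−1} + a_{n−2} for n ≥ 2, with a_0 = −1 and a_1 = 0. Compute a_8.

With companion matrix M = [[2, 1], [1, 0]], [a_n, a_{n−1}]ᵀ = M·[a_{n−1}, a_{n−2}]ᵀ, so [a_8, a_7]ᵀ = M^7·[a_1, a_0]ᵀ.
M^7 = [[408, 169], [169, 70]], giving [a_8, a_7]ᵀ = [[−169], [−70]].

−169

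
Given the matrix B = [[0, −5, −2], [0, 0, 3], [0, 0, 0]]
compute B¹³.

B is strictly triangular, hence nilpotent: B³ = 0, so B¹³ = 0.

[[0, 0, 0], [0, 0, 0], [0, 0, 0]]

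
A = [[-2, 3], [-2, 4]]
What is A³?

[[-8, 18], [-12, 28]]

A² = [[-2, 6], [-4, 10]]
A³ = [[-8, 18], [-12, 28]]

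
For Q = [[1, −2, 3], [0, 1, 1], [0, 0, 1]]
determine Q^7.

[[1, −14, −21], [0, 1, 7], [0, 0, 1]]

Q = I + N where N = [[0, −2, 3], [0, 0, 1], [0, 0, 0]] is strictly upper-triangular, so N^3 = 0.
(I + N)^7 = I + 7·N + 21·N^2 = [[1, −14, −21], [0, 1, 7], [0, 0, 1]].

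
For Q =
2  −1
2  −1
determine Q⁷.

Q² = Q (a projection; rank 1, trace 1), so Q⁷ = Q.

[[2, −1], [2, −1]]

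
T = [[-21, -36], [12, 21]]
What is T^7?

[[-15309, -26244], [8748, 15309]]

tr T = 0 and det T = -9, so the characteristic polynomial is λ² − (0)λ + (-9) with roots 3 and -3.
Eigenvectors give P = [[-3, -2], [2, 1]] with P⁻¹ = [[1, 2], [-2, -3]], and T = P·diag(3, -3)·P⁻¹.
Then T^7 = P·diag(2187, -2187)·P⁻¹ = [[-6561, 4374], [4374, -2187]] · [[1, 2], [-2, -3]] = [[-15309, -26244], [8748, 15309]].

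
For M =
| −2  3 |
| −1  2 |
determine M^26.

[[1, 0], [0, 1]]

M² = I (check: tr M = 0 and det M = −1), so M^26 = I since 26 is even.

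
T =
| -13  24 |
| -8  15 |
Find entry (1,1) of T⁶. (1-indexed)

-2183

tr T = 2 and det T = -3, so the characteristic polynomial is λ² − (2)λ + (-3) with roots 3 and -1.
Eigenvectors give P = [[3, 2], [2, 1]] with P⁻¹ = [[-1, 2], [2, -3]], and T = P·diag(3, -1)·P⁻¹.
Then T⁶ = P·diag(729, 1)·P⁻¹ = [[2187, 2], [1458, 1]] · [[-1, 2], [2, -3]] = [[-2183, 4368], [-1456, 2913]].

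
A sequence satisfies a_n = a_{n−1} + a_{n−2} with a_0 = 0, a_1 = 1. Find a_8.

With companion matrix B = [[1, 1], [1, 0]], [a_n, a_{n−1}]ᵀ = B·[a_{n−1}, a_{n−2}]ᵀ, so [a_8, a_7]ᵀ = B⁷·[a_1, a_0]ᵀ.
B⁷ = [[21, 13], [13, 8]], giving [a_8, a_7]ᵀ = [[21], [13]].

21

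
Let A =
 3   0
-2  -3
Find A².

[[9, 0], [0, 9]]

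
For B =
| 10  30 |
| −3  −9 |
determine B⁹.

B² = B (a projection; rank 1, trace 1), so B⁹ = B.

[[10, 30], [−3, −9]]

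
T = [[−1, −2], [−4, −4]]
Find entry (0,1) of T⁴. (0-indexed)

330

T² = [[9, 10], [20, 24]]
T³ = [[−49, −58], [−116, −136]]
T⁴ = [[281, 330], [660, 776]]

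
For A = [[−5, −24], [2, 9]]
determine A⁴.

[[−239, −960], [80, 321]]

tr A = 4 and det A = 3, so the characteristic polynomial is λ² − (4)λ + (3) with roots 1 and 3.
Eigenvectors give P = [[−4, 3], [1, −1]] with P⁻¹ = [[−1, −3], [−1, −4]], and A = P·diag(1, 3)·P⁻¹.
Then A⁴ = P·diag(1, 81)·P⁻¹ = [[−4, 243], [1, −81]] · [[−1, −3], [−1, −4]] = [[−239, −960], [80, 321]].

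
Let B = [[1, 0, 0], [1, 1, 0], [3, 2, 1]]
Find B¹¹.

B = I + N where N = [[0, 0, 0], [1, 0, 0], [3, 2, 0]] is strictly lower-triangular, so N³ = 0.
(I + N)¹¹ = I + 11·N + 55·N² = [[1, 0, 0], [11, 1, 0], [143, 22, 1]].

[[1, 0, 0], [11, 1, 0], [143, 22, 1]]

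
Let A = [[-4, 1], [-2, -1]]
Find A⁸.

tr A = -5 and det A = 6, so the characteristic polynomial is λ² − (-5)λ + (6) with roots -3 and -2.
Eigenvectors give P = [[1, -1], [1, -2]] with P⁻¹ = [[2, -1], [1, -1]], and A = P·diag(-3, -2)·P⁻¹.
Then A⁸ = P·diag(6561, 256)·P⁻¹ = [[6561, -256], [6561, -512]] · [[2, -1], [1, -1]] = [[12866, -6305], [12610, -6049]].

[[12866, -6305], [12610, -6049]]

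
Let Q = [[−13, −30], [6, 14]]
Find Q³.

[[−37, −90], [18, 44]]

tr Q = 1 and det Q = −2, so the characteristic polynomial is λ² − (1)λ + (−2) with roots −1 and 2.
Eigenvectors give P = [[5, −2], [−2, 1]] with P⁻¹ = [[1, 2], [2, 5]], and Q = P·diag(−1, 2)·P⁻¹.
Then Q³ = P·diag(−1, 8)·P⁻¹ = [[−5, −16], [2, 8]] · [[1, 2], [2, 5]] = [[−37, −90], [18, 44]].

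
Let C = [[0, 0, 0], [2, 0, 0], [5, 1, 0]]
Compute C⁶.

[[0, 0, 0], [0, 0, 0], [0, 0, 0]]

C is strictly triangular, hence nilpotent: C³ = 0, so C⁶ = 0.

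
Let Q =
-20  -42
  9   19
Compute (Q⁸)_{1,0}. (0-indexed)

tr Q = -1 and det Q = -2, so the characteristic polynomial is λ² − (-1)λ + (-2) with roots 1 and -2.
Eigenvectors give P = [[-2, 7], [1, -3]] with P⁻¹ = [[3, 7], [1, 2]], and Q = P·diag(1, -2)·P⁻¹.
Then Q⁸ = P·diag(1, 256)·P⁻¹ = [[-2, 1792], [1, -768]] · [[3, 7], [1, 2]] = [[1786, 3570], [-765, -1529]].

-765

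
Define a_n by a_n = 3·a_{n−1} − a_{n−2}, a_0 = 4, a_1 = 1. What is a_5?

With companion matrix M = [[3, −1], [1, 0]], [a_n, a_{n−1}]ᵀ = M·[a_{n−1}, a_{n−2}]ᵀ, so [a_5, a_4]ᵀ = M⁴·[a_1, a_0]ᵀ.
M⁴ = [[55, −21], [21, −8]], giving [a_5, a_4]ᵀ = [[−29], [−11]].

−29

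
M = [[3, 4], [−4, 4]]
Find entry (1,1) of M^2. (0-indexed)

0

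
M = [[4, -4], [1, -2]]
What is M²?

[[12, -8], [2, 0]]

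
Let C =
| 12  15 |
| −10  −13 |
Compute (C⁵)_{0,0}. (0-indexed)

tr C = −1 and det C = −6, so the characteristic polynomial is λ² − (−1)λ + (−6) with roots 2 and −3.
Eigenvectors give P = [[−3, 1], [2, −1]] with P⁻¹ = [[−1, −1], [−2, −3]], and C = P·diag(2, −3)·P⁻¹.
Then C⁵ = P·diag(32, −243)·P⁻¹ = [[−96, −243], [64, 243]] · [[−1, −1], [−2, −3]] = [[582, 825], [−550, −793]].

582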